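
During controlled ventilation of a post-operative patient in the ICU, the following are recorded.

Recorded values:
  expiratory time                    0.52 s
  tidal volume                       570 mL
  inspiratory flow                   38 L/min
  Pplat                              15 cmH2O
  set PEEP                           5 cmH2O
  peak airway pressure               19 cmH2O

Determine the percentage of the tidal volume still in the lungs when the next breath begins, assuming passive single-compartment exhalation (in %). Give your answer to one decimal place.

23.6

Flow: 38 L/min ÷ 60 = 0.6333 L/s.
R = (PIP − Pplat)/V̇ = (19 − 15) / 0.6333 = 4.0/0.6333 = 6.316 cmH2O·s/L.
C = Vt/(Pplat − PEEP) = 570.0 / (15 − 5) = 570.0/10.0 = 57.0 mL/cmH2O.
τ = R × C = 6.316 × 0.057 L/cmH2O = 0.36 s.
Fraction remaining at end-expiration = e^(−Te/τ) = e^(−0.52/0.36) = 0.2359 → 23.59%.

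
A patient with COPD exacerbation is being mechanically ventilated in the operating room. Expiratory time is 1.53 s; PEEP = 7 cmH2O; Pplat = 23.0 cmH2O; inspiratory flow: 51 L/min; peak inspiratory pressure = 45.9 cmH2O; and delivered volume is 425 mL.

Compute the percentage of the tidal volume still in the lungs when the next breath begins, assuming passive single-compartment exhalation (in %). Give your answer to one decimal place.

Flow: 51 L/min ÷ 60 = 0.85 L/s.
R = (PIP − Pplat)/V̇ = (45.9 − 23.0) / 0.85 = 22.9/0.85 = 26.941 cmH2O·s/L.
C = Vt/(Pplat − PEEP) = 425.0 / (23.0 − 7) = 425.0/16.0 = 26.563 mL/cmH2O.
τ = R × C = 26.941 × 0.02656 L/cmH2O = 0.7156 s.
Fraction remaining at end-expiration = e^(−Te/τ) = e^(−1.53/0.7156) = 0.1179 → 11.79%.

11.8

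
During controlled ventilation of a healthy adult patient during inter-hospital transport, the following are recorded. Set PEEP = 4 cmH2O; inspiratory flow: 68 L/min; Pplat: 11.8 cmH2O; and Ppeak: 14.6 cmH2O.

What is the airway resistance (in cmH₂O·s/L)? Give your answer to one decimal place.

2.5

Flow: 68 L/min ÷ 60 = 1.1333 L/s.
Raw = (PIP − Pplat) / flow = (14.6 − 11.8) / 1.1333 = 2.8 / 1.1333 = 2.471 cmH2O·s/L.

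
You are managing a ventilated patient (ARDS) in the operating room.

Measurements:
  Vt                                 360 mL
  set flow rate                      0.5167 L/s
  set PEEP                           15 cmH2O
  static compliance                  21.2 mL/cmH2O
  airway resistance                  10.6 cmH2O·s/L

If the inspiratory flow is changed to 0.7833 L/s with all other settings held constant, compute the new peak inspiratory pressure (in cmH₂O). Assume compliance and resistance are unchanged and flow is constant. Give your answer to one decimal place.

40.3

PIP = Vt/C + R·V̇ + PEEP (constant-flow equation of motion).
Only the resistive term changes: ΔPIP = R × ΔV̇ = 10.6 × (0.7833 − 0.5167) = 10.6 × 0.2666 = 2.826 cmH2O.
Original PIP = 360/21.2 + 10.6×0.5167 + 15 = 37.458 cmH2O; new PIP = 37.458 + (2.826) = 40.284 cmH2O.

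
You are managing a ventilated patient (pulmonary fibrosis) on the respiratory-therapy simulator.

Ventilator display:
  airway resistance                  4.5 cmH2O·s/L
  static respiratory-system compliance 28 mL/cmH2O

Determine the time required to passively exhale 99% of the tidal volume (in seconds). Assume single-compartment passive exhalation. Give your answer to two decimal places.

τ = R × C = 4.5 × 28 mL/cmH2O = 4.5 × 0.028 L/cmH2O = 0.126 s.
Exhaled fraction f = 1 − e^(−t/τ) → t = −τ·ln(1 − f) = −0.126·ln(0.01) = 0.5803 s.

0.58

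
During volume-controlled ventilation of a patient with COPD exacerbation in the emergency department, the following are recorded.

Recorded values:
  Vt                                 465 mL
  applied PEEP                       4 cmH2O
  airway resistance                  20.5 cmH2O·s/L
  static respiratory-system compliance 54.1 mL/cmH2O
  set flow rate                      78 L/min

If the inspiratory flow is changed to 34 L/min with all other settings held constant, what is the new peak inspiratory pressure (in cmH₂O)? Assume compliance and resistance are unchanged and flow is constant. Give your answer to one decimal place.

24.2

Flow: 78 L/min ÷ 60 = 1.3 L/s.
New flow: 34 L/min ÷ 60 = 0.5667 L/s.
PIP = Vt/C + R·V̇ + PEEP (constant-flow equation of motion).
Only the resistive term changes: ΔPIP = R × ΔV̇ = 20.5 × (0.5667 − 1.3) = 20.5 × -0.7333 = -15.033 cmH2O.
Original PIP = 465/54.1 + 20.5×1.3 + 4 = 39.245 cmH2O; new PIP = 39.245 + (-15.033) = 24.212 cmH2O.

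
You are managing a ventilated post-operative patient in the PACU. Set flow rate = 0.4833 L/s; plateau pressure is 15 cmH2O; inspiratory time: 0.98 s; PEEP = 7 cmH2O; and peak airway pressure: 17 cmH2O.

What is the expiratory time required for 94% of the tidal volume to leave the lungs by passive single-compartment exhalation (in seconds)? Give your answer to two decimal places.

0.69

Vt = flow × Ti = 0.4833 L/s × 0.98 s × 1000 mL/L = 473.63 mL.
R = (PIP − Pplat)/V̇ = (17 − 15) / 0.4833 = 2.0/0.4833 = 4.138 cmH2O·s/L.
C = Vt/(Pplat − PEEP) = 473.63 / (15 − 7) = 473.63/8.0 = 59.204 mL/cmH2O.
τ = R × C = 4.138 × 0.0592 L/cmH2O = 0.245 s.
t = −τ·ln(1 − 0.94) = −0.245·ln(0.06) = 0.6893 s.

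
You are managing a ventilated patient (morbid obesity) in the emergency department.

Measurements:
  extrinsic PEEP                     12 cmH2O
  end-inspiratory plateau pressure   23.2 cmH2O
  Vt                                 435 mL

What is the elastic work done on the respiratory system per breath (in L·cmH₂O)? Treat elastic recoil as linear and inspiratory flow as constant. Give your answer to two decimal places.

Elastic work ≈ ½ × (Pplat − PEEP) × Vt = 0.5 × (23.2 − 12) × 0.435 L = 0.5 × 11.2 × 0.435 = 2.436 L·cmH2O.

2.44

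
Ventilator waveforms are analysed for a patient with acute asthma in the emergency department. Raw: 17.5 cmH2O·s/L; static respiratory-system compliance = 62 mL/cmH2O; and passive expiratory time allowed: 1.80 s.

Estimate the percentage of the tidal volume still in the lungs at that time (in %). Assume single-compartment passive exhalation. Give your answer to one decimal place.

τ = R × C = 17.5 × 62 mL/cmH2O = 17.5 × 0.062 L/cmH2O = 1.085 s.
Passive exhalation: V(t)/V₀ = e^(−t/τ) = e^(−1.80/1.085) = 0.1903.
Fraction remaining = 0.1903 → 19.03%.

19.0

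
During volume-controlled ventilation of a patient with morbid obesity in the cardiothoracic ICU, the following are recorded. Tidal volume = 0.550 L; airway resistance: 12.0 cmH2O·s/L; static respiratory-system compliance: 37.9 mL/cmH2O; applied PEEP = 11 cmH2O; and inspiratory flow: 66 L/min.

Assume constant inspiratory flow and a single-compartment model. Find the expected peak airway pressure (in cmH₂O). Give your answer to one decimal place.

Flow: 66 L/min ÷ 60 = 1.1 L/s.
Equation of motion (constant flow): PIP = Vt/C + R·V̇ + PEEP.
PIP = 550/37.9 + 12.0×1.1 + 11 = 14.512 + 13.2 + 11 = 38.712 cmH2O.

38.7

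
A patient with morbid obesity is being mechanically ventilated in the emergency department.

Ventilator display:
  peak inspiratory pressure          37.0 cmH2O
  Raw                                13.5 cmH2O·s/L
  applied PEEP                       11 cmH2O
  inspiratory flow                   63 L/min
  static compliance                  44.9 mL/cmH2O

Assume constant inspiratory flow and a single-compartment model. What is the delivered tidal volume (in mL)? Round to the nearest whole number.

531

Flow: 63 L/min ÷ 60 = 1.05 L/s.
Equation of motion (constant flow): PIP = Vt/C + R·V̇ + PEEP.
Vt/C = PIP − R·V̇ − PEEP = 37.0 − 14.175 − 11 = 11.825 cmH2O.
Vt = C × 11.825 = 44.9 × 11.825 = 530.94 mL.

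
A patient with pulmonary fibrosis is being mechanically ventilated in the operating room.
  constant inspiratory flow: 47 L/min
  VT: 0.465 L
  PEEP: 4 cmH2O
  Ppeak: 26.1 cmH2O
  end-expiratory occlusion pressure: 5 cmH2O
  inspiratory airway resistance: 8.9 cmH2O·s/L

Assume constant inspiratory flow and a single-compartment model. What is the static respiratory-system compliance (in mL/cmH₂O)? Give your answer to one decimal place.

Flow: 47 L/min ÷ 60 = 0.7833 L/s.
Total PEEP = 5 cmH2O (set 4 + intrinsic 1); this is the baseline alveolar pressure.
Equation of motion (constant flow): PIP = Vt/C + R·V̇ + PEEP.
Vt/C = PIP − R·V̇ − PEEP = 26.1 − 8.9×0.7833 − 5 = 26.1 − 6.971 − 5 = 14.129 cmH2O.
C = Vt / 14.129 = 465 / 14.129 = 32.911 mL/cmH2O.

32.9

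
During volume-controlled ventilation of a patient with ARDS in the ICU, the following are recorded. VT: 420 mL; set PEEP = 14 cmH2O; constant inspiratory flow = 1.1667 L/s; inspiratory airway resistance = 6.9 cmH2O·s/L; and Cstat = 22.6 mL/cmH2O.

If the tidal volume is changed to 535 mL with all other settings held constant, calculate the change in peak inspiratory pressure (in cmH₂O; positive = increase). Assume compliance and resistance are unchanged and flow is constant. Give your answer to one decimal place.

PIP = Vt/C + R·V̇ + PEEP (constant-flow equation of motion).
Only the elastic term changes: ΔPIP = ΔVt / C = (535 − 420) / 22.6 = 5.088 cmH2O.

5.1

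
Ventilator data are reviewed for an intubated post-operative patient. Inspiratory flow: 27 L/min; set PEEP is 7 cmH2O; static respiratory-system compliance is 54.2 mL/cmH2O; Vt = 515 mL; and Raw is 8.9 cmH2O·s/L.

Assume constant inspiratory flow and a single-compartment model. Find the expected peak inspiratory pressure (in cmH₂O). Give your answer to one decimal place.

20.5

Flow: 27 L/min ÷ 60 = 0.45 L/s.
Equation of motion (constant flow): PIP = Vt/C + R·V̇ + PEEP.
PIP = 515/54.2 + 8.9×0.45 + 7 = 9.502 + 4.005 + 7 = 20.507 cmH2O.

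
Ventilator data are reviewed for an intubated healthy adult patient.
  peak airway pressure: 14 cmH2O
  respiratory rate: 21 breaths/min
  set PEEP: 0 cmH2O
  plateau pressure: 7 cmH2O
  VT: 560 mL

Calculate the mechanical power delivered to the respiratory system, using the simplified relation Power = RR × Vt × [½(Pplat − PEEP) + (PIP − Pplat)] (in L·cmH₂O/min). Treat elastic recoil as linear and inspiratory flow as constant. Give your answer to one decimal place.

Per-breath work = Vt × [½(Pplat−PEEP) + (PIP−Pplat)] = 0.560 × [0.5×7.0 + 7.0] = 0.560 × 10.5 = 5.88 L·cmH2O.
Power = 21 × 5.88 = 123.48 L·cmH2O/min.

123.5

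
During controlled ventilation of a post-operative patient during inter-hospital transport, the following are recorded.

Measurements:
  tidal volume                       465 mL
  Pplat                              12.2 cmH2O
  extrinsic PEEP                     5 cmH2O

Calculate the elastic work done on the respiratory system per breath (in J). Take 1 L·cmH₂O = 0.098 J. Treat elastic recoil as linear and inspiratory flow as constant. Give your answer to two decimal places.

0.16

Elastic work ≈ ½ × (Pplat − PEEP) × Vt = 0.5 × (12.2 − 5) × 0.465 L = 0.5 × 7.2 × 0.465 = 1.674 L·cmH2O.
× 0.098 J/(L·cmH2O) → 0.1641 J.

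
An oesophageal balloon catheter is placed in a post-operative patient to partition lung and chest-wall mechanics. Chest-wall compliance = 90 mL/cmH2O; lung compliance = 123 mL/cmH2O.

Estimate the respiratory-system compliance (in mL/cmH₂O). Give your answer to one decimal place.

52.0

Lung and chest wall are elastances in series: 1/Crs = 1/CL + 1/Ccw.
1/Crs = 1/123 + 1/90 = 0.01924.
Crs = 51.975 mL/cmH2O.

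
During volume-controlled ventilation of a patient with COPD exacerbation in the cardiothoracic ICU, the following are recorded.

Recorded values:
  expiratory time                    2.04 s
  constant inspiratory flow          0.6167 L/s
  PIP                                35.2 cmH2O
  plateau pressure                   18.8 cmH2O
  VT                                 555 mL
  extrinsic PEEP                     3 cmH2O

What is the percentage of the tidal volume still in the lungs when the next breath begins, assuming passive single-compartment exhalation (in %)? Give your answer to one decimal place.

R = (PIP − Pplat)/V̇ = (35.2 − 18.8) / 0.6167 = 16.4/0.6167 = 26.593 cmH2O·s/L.
C = Vt/(Pplat − PEEP) = 555.0 / (18.8 − 3) = 555.0/15.8 = 35.127 mL/cmH2O.
τ = R × C = 26.593 × 0.03513 L/cmH2O = 0.9342 s.
Fraction remaining at end-expiration = e^(−Te/τ) = e^(−2.04/0.9342) = 0.1126 → 11.26%.

11.3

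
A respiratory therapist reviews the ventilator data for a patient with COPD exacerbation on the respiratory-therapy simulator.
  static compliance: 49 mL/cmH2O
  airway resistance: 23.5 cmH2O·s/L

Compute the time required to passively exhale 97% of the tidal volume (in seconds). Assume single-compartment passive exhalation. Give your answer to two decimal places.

τ = R × C = 23.5 × 49 mL/cmH2O = 23.5 × 0.049 L/cmH2O = 1.152 s.
Exhaled fraction f = 1 − e^(−t/τ) → t = −τ·ln(1 − f) = −1.152·ln(0.03) = 4.04 s.

4.04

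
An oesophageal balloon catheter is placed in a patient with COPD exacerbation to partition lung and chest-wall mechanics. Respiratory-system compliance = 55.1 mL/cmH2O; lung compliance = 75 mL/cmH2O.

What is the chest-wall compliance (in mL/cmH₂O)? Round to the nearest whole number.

1/Ccw = 1/Crs − 1/CL.
1/Ccw = 1/55.1 − 1/75 = 0.004815.
Ccw = 207.68 mL/cmH2O.

208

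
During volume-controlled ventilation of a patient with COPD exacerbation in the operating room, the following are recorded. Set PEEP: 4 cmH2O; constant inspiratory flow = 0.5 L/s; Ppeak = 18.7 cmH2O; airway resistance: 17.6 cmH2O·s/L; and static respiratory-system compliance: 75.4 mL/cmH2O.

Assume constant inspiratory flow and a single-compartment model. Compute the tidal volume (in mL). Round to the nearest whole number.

445

Equation of motion (constant flow): PIP = Vt/C + R·V̇ + PEEP.
Vt/C = PIP − R·V̇ − PEEP = 18.7 − 8.8 − 4 = 5.9 cmH2O.
Vt = C × 5.9 = 75.4 × 5.9 = 444.86 mL.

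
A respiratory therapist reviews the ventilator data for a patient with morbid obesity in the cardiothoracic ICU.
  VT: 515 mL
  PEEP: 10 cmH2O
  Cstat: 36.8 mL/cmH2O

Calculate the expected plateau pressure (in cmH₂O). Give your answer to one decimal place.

24.0

Pplat = PEEP + Vt / Cstat = 10 + 515 / 36.8 = 10 + 13.995 = 23.995 cmH2O.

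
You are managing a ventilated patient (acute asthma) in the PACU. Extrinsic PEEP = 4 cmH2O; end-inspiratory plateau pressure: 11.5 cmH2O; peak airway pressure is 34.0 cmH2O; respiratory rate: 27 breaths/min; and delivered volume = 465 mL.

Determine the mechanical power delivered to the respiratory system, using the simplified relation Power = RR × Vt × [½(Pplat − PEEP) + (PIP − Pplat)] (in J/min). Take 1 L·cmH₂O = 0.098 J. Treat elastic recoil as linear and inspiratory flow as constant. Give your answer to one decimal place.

32.3

Per-breath work = Vt × [½(Pplat−PEEP) + (PIP−Pplat)] = 0.465 × [0.5×7.5 + 22.5] = 0.465 × 26.25 = 12.206 L·cmH2O.
Power = 27 × 12.206 = 329.56 L·cmH2O/min.
× 0.098 J/(L·cmH2O) → 32.297 J/min.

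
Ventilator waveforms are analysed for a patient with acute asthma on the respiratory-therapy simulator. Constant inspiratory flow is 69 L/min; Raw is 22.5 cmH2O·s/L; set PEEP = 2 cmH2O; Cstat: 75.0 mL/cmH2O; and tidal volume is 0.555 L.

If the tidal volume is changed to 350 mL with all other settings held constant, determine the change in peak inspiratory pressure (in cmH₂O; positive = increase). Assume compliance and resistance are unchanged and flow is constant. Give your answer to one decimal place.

PIP = Vt/C + R·V̇ + PEEP (constant-flow equation of motion).
Only the elastic term changes: ΔPIP = ΔVt / C = (350 − 555) / 75.0 = -2.733 cmH2O.

-2.7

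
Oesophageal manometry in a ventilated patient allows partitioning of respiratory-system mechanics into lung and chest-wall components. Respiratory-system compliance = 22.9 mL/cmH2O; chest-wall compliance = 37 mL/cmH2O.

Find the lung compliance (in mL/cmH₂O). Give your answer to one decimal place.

1/CL = 1/Crs − 1/Ccw.
1/CL = 1/22.9 − 1/37 = 0.01664.
CL = 60.096 mL/cmH2O.

60.1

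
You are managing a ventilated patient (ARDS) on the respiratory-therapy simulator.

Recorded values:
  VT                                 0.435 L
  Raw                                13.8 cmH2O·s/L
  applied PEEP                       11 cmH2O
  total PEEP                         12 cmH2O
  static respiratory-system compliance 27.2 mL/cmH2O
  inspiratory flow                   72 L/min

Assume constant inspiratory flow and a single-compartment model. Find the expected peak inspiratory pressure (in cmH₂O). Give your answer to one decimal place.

44.6

Flow: 72 L/min ÷ 60 = 1.2 L/s.
Total PEEP = 12 cmH2O (set 11 + intrinsic 1); this is the baseline alveolar pressure.
Equation of motion (constant flow): PIP = Vt/C + R·V̇ + PEEP.
PIP = 435/27.2 + 13.8×1.2 + 12 = 15.993 + 16.56 + 12 = 44.553 cmH2O.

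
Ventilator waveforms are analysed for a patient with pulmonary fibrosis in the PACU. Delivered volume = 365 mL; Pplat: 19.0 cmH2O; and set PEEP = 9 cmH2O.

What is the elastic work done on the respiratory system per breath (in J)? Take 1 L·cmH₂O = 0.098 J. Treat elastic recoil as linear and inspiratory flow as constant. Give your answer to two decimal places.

0.18

Elastic work ≈ ½ × (Pplat − PEEP) × Vt = 0.5 × (19.0 − 9) × 0.365 L = 0.5 × 10.0 × 0.365 = 1.825 L·cmH2O.
× 0.098 J/(L·cmH2O) → 0.1789 J.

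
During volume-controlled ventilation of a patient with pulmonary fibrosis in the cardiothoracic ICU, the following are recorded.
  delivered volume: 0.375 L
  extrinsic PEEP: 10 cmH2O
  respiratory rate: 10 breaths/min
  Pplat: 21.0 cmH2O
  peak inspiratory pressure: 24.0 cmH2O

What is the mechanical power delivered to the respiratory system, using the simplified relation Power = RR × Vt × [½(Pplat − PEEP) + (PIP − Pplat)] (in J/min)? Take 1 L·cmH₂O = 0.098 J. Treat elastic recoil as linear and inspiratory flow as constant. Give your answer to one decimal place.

Per-breath work = Vt × [½(Pplat−PEEP) + (PIP−Pplat)] = 0.375 × [0.5×11.0 + 3.0] = 0.375 × 8.5 = 3.188 L·cmH2O.
Power = 10 × 3.188 = 31.88 L·cmH2O/min.
× 0.098 J/(L·cmH2O) → 3.124 J/min.

3.1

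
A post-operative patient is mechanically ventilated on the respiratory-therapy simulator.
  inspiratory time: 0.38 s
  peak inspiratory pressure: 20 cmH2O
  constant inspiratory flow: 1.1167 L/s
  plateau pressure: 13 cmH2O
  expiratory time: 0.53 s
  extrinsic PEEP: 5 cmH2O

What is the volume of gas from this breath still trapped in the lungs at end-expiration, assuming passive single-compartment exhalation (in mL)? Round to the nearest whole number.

Vt = flow × Ti = 1.1167 L/s × 0.38 s × 1000 mL/L = 424.35 mL.
R = (PIP − Pplat)/V̇ = (20 − 13) / 1.1167 = 7.0/1.1167 = 6.268 cmH2O·s/L.
C = Vt/(Pplat − PEEP) = 424.35 / (13 − 5) = 424.35/8.0 = 53.044 mL/cmH2O.
τ = R × C = 6.268 × 0.05304 L/cmH2O = 0.3325 s.
Fraction remaining = e^(−Te/τ) = e^(−0.53/0.3325) = 0.2031.
Trapped volume = 424.35 × 0.2031 = 86.185 mL.

86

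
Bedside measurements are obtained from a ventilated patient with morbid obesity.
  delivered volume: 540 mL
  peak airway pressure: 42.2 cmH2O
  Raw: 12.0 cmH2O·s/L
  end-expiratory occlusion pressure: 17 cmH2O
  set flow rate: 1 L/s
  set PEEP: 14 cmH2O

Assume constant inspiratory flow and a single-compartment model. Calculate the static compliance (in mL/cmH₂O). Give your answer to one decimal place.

Total PEEP = 17 cmH2O (set 14 + intrinsic 3); this is the baseline alveolar pressure.
Equation of motion (constant flow): PIP = Vt/C + R·V̇ + PEEP.
Vt/C = PIP − R·V̇ − PEEP = 42.2 − 12.0×1 − 17 = 42.2 − 12.0 − 17 = 13.2 cmH2O.
C = Vt / 13.2 = 540 / 13.2 = 40.909 mL/cmH2O.

40.9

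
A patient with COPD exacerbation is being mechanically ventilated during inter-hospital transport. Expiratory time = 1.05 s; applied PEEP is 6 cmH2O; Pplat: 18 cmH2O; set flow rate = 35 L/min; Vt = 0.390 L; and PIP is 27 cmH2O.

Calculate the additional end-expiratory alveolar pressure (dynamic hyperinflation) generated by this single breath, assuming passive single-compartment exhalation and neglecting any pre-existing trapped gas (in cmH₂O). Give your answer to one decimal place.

1.5

Flow: 35 L/min ÷ 60 = 0.5833 L/s.
R = (PIP − Pplat)/V̇ = (27 − 18) / 0.5833 = 9.0/0.5833 = 15.429 cmH2O·s/L.
C = Vt/(Pplat − PEEP) = 390.0 / (18 − 6) = 390.0/12.0 = 32.5 mL/cmH2O.
τ = R × C = 15.429 × 0.0325 L/cmH2O = 0.5014 s.
Fraction remaining = e^(−Te/τ) = e^(−1.05/0.5014) = 0.1232; trapped volume = 390.0 × 0.1232 = 48.048 mL.
Additional alveolar pressure from trapping ≈ V_trapped / C = 48.048 / 32.5 = 1.478 cmH2O.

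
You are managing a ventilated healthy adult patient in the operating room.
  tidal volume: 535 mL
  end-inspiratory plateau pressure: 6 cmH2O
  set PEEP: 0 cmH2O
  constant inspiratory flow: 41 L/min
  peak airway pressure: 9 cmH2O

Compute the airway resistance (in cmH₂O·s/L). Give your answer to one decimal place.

Flow: 41 L/min ÷ 60 = 0.6833 L/s.
Raw = (PIP − Pplat) / flow = (9 − 6) / 0.6833 = 3.0 / 0.6833 = 4.39 cmH2O·s/L.

4.4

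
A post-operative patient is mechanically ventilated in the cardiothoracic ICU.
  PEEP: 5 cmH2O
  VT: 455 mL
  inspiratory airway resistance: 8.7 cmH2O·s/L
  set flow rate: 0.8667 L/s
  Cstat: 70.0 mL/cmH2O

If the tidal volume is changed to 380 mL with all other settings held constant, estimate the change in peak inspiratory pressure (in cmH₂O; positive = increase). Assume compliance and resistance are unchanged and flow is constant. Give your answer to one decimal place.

PIP = Vt/C + R·V̇ + PEEP (constant-flow equation of motion).
Only the elastic term changes: ΔPIP = ΔVt / C = (380 − 455) / 70.0 = -1.071 cmH2O.

-1.1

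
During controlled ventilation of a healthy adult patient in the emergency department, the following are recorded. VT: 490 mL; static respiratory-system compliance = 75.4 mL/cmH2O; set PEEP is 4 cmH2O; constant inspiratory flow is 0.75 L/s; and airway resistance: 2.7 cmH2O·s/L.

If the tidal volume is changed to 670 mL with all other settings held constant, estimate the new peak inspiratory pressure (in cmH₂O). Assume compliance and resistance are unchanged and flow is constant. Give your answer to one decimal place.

14.9

PIP = Vt/C + R·V̇ + PEEP (constant-flow equation of motion).
Only the elastic term changes: ΔPIP = ΔVt / C = (670 − 490) / 75.4 = 2.387 cmH2O.
Original PIP = 490/75.4 + 2.7×0.75 + 4 = 12.524 cmH2O; new PIP = 12.524 + (2.387) = 14.911 cmH2O.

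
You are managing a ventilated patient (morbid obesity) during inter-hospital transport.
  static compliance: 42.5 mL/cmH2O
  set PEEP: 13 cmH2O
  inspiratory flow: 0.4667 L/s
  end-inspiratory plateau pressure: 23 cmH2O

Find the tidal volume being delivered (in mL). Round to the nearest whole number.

Vt = Cstat × (Pplat − PEEP) = 42.5 × (23 − 13) = 42.5 × 10.0 = 425.0 mL.

425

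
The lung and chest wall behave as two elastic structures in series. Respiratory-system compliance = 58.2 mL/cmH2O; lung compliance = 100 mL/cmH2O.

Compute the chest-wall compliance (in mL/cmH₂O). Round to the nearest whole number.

1/Ccw = 1/Crs − 1/CL.
1/Ccw = 1/58.2 − 1/100 = 0.007182.
Ccw = 139.24 mL/cmH2O.

139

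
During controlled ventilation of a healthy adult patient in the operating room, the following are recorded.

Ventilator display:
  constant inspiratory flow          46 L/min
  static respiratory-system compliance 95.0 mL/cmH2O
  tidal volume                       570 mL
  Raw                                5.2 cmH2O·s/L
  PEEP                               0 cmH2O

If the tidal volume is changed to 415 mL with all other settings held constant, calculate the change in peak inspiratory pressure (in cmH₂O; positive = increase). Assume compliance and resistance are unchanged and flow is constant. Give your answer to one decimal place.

PIP = Vt/C + R·V̇ + PEEP (constant-flow equation of motion).
Only the elastic term changes: ΔPIP = ΔVt / C = (415 − 570) / 95.0 = -1.632 cmH2O.

-1.6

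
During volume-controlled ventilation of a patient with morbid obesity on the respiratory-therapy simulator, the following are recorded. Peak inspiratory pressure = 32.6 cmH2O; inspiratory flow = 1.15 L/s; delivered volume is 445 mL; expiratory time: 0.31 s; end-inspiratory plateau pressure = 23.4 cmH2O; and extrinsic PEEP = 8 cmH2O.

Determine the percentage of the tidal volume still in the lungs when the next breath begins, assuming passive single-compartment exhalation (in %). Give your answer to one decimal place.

26.2

R = (PIP − Pplat)/V̇ = (32.6 − 23.4) / 1.15 = 9.2/1.15 = 8.0 cmH2O·s/L.
C = Vt/(Pplat − PEEP) = 445.0 / (23.4 − 8) = 445.0/15.4 = 28.896 mL/cmH2O.
τ = R × C = 8.0 × 0.0289 L/cmH2O = 0.2312 s.
Fraction remaining at end-expiration = e^(−Te/τ) = e^(−0.31/0.2312) = 0.2616 → 26.16%.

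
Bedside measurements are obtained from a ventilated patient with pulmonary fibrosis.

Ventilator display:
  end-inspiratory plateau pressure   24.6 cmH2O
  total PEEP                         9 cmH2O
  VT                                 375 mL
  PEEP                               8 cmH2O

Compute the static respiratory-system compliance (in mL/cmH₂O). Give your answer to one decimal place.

24.0

End-expiratory occlusion gives total PEEP = 9 cmH2O (intrinsic PEEP = 9 − 8 = 1). Use total PEEP for the elastic gradient.
Cstat = Vt / (Pplat − PEEPtotal) = 375 / (24.6 − 9) = 375 / 15.6 = 24.038 mL/cmH2O.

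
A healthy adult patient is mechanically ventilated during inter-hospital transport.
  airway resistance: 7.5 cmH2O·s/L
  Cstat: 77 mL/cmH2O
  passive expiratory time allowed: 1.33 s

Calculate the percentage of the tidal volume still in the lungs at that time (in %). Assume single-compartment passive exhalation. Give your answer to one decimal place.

τ = R × C = 7.5 × 77 mL/cmH2O = 7.5 × 0.077 L/cmH2O = 0.5775 s.
Passive exhalation: V(t)/V₀ = e^(−t/τ) = e^(−1.33/0.5775) = 0.09996.
Fraction remaining = 0.09996 → 9.996%.

10.0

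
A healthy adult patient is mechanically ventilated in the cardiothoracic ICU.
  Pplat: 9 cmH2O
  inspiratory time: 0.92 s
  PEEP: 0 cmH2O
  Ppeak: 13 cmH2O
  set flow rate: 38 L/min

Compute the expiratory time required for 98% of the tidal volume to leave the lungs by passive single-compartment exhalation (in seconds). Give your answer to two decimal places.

Flow: 38 L/min ÷ 60 = 0.6333 L/s.
Vt = flow × Ti = 0.6333 L/s × 0.92 s × 1000 mL/L = 582.64 mL.
R = (PIP − Pplat)/V̇ = (13 − 9) / 0.6333 = 4.0/0.6333 = 6.316 cmH2O·s/L.
C = Vt/(Pplat − PEEP) = 582.64 / (9 − 0) = 582.64/9.0 = 64.738 mL/cmH2O.
τ = R × C = 6.316 × 0.06474 L/cmH2O = 0.4089 s.
t = −τ·ln(1 − 0.98) = −0.4089·ln(0.02) = 1.6 s.

1.60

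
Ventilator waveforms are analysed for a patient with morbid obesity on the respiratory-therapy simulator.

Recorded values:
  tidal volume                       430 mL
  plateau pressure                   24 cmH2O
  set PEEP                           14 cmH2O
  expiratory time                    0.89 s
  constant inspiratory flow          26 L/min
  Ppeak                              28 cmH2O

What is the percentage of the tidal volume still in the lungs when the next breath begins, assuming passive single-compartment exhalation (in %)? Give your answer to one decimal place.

10.6

Flow: 26 L/min ÷ 60 = 0.4333 L/s.
R = (PIP − Pplat)/V̇ = (28 − 24) / 0.4333 = 4.0/0.4333 = 9.231 cmH2O·s/L.
C = Vt/(Pplat − PEEP) = 430.0 / (24 − 14) = 430.0/10.0 = 43.0 mL/cmH2O.
τ = R × C = 9.231 × 0.043 L/cmH2O = 0.3969 s.
Fraction remaining at end-expiration = e^(−Te/τ) = e^(−0.89/0.3969) = 0.1062 → 10.62%.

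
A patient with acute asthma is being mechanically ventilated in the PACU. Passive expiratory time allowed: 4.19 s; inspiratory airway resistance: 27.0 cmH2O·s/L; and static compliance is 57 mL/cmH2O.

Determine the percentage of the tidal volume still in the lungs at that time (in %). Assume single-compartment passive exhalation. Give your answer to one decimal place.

6.6

τ = R × C = 27.0 × 57 mL/cmH2O = 27.0 × 0.057 L/cmH2O = 1.539 s.
Passive exhalation: V(t)/V₀ = e^(−t/τ) = e^(−4.19/1.539) = 0.06571.
Fraction remaining = 0.06571 → 6.571%.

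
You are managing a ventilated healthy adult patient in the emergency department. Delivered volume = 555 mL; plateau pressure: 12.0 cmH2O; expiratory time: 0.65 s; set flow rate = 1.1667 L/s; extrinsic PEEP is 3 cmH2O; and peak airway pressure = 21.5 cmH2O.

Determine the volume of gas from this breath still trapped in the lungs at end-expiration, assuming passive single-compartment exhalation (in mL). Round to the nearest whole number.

152

R = (PIP − Pplat)/V̇ = (21.5 − 12.0) / 1.1667 = 9.5/1.1667 = 8.143 cmH2O·s/L.
C = Vt/(Pplat − PEEP) = 555.0 / (12.0 − 3) = 555.0/9.0 = 61.667 mL/cmH2O.
τ = R × C = 8.143 × 0.06167 L/cmH2O = 0.5022 s.
Fraction remaining = e^(−Te/τ) = e^(−0.65/0.5022) = 0.2741.
Trapped volume = 555.0 × 0.2741 = 152.13 mL.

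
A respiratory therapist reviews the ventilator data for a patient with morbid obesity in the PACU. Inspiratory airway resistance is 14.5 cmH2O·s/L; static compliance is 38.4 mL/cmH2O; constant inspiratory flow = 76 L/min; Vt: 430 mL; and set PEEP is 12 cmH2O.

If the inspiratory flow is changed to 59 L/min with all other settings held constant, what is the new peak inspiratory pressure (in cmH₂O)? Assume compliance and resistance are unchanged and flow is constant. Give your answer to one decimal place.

37.5

Flow: 76 L/min ÷ 60 = 1.2667 L/s.
New flow: 59 L/min ÷ 60 = 0.9833 L/s.
PIP = Vt/C + R·V̇ + PEEP (constant-flow equation of motion).
Only the resistive term changes: ΔPIP = R × ΔV̇ = 14.5 × (0.9833 − 1.2667) = 14.5 × -0.2834 = -4.109 cmH2O.
Original PIP = 430/38.4 + 14.5×1.2667 + 12 = 41.565 cmH2O; new PIP = 41.565 + (-4.109) = 37.456 cmH2O.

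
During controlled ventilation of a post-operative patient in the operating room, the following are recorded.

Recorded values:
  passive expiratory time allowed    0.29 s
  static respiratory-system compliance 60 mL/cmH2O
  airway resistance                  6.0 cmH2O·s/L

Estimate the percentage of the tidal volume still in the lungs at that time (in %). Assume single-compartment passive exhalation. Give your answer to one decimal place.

44.7

τ = R × C = 6.0 × 60 mL/cmH2O = 6.0 × 0.060 L/cmH2O = 0.36 s.
Passive exhalation: V(t)/V₀ = e^(−t/τ) = e^(−0.29/0.36) = 0.4468.
Fraction remaining = 0.4468 → 44.68%.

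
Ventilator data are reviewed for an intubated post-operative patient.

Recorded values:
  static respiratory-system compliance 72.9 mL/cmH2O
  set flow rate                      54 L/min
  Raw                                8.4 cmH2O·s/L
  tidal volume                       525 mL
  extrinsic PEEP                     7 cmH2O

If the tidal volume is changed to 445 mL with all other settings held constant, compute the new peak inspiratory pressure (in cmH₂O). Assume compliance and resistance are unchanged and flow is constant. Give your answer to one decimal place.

20.7

Flow: 54 L/min ÷ 60 = 0.9 L/s.
PIP = Vt/C + R·V̇ + PEEP (constant-flow equation of motion).
Only the elastic term changes: ΔPIP = ΔVt / C = (445 − 525) / 72.9 = -1.097 cmH2O.
Original PIP = 525/72.9 + 8.4×0.9 + 7 = 21.762 cmH2O; new PIP = 21.762 + (-1.097) = 20.665 cmH2O.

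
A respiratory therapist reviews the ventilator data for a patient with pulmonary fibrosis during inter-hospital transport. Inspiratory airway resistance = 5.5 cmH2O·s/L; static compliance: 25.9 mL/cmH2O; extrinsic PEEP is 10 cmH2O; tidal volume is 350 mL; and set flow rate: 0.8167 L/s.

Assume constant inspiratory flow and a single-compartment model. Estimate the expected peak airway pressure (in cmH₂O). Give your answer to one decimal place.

28.0

Equation of motion (constant flow): PIP = Vt/C + R·V̇ + PEEP.
PIP = 350/25.9 + 5.5×0.8167 + 10 = 13.514 + 4.492 + 10 = 28.006 cmH2O.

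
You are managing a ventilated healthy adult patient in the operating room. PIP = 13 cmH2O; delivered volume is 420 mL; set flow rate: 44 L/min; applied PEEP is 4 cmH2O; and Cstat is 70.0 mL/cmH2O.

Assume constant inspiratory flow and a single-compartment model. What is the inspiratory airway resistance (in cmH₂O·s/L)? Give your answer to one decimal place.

Flow: 44 L/min ÷ 60 = 0.7333 L/s.
Equation of motion (constant flow): PIP = Vt/C + R·V̇ + PEEP.
R·V̇ = PIP − Vt/C − PEEP = 13 − 420/70.0 − 4 = 13 − 6.0 − 4 = 3.0 cmH2O.
R = 3.0 / 0.7333 = 4.091 cmH2O·s/L.

4.1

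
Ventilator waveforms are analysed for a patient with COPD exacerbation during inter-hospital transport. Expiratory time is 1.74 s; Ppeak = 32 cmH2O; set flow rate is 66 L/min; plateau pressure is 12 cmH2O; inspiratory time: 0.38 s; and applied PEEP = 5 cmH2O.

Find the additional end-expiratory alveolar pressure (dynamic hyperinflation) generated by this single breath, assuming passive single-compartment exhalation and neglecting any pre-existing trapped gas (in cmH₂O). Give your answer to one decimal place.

Flow: 66 L/min ÷ 60 = 1.1 L/s.
Vt = flow × Ti = 1.1 L/s × 0.38 s × 1000 mL/L = 418.0 mL.
R = (PIP − Pplat)/V̇ = (32 − 12) / 1.1 = 20.0/1.1 = 18.182 cmH2O·s/L.
C = Vt/(Pplat − PEEP) = 418.0 / (12 − 5) = 418.0/7.0 = 59.714 mL/cmH2O.
τ = R × C = 18.182 × 0.05971 L/cmH2O = 1.086 s.
Fraction remaining = e^(−Te/τ) = e^(−1.74/1.086) = 0.2015; trapped volume = 418.0 × 0.2015 = 84.227 mL.
Additional alveolar pressure from trapping ≈ V_trapped / C = 84.227 / 59.714 = 1.411 cmH2O.

1.4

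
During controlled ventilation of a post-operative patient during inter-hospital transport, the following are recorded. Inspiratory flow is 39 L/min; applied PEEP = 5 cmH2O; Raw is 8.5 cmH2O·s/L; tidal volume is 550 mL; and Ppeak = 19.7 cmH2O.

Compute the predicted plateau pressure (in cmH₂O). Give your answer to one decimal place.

14.2

Flow: 39 L/min ÷ 60 = 0.65 L/s.
Pplat = PIP − Raw × flow = 19.7 − 8.5 × 0.65 = 19.7 − 5.525 = 14.175 cmH2O.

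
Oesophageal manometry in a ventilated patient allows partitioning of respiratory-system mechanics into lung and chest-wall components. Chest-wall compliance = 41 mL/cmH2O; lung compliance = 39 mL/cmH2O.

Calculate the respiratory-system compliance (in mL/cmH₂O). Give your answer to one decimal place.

Lung and chest wall are elastances in series: 1/Crs = 1/CL + 1/Ccw.
1/Crs = 1/39 + 1/41 = 0.05003.
Crs = 19.988 mL/cmH2O.

20.0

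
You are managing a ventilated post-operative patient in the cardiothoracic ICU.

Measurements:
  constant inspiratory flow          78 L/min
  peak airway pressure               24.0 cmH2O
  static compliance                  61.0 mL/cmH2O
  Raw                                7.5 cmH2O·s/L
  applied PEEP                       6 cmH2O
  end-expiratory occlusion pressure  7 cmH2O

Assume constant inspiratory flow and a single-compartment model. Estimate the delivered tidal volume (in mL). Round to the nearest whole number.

Flow: 78 L/min ÷ 60 = 1.3 L/s.
Total PEEP = 7 cmH2O (set 6 + intrinsic 1); this is the baseline alveolar pressure.
Equation of motion (constant flow): PIP = Vt/C + R·V̇ + PEEP.
Vt/C = PIP − R·V̇ − PEEP = 24.0 − 9.75 − 7 = 7.25 cmH2O.
Vt = C × 7.25 = 61.0 × 7.25 = 442.25 mL.

442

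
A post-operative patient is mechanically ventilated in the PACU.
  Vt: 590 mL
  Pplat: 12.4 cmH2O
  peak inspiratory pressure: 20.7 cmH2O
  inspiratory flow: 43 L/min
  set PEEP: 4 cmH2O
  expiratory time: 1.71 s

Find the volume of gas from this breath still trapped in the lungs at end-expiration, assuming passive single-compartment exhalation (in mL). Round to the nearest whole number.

Flow: 43 L/min ÷ 60 = 0.7167 L/s.
R = (PIP − Pplat)/V̇ = (20.7 − 12.4) / 0.7167 = 8.3/0.7167 = 11.581 cmH2O·s/L.
C = Vt/(Pplat − PEEP) = 590.0 / (12.4 − 4) = 590.0/8.4 = 70.238 mL/cmH2O.
τ = R × C = 11.581 × 0.07024 L/cmH2O = 0.8134 s.
Fraction remaining = e^(−Te/τ) = e^(−1.71/0.8134) = 0.1222.
Trapped volume = 590.0 × 0.1222 = 72.098 mL.

72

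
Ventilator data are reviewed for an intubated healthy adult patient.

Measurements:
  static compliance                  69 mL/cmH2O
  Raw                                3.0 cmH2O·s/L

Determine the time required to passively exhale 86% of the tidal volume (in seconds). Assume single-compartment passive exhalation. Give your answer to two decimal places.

0.41

τ = R × C = 3.0 × 69 mL/cmH2O = 3.0 × 0.069 L/cmH2O = 0.207 s.
Exhaled fraction f = 1 − e^(−t/τ) → t = −τ·ln(1 − f) = −0.207·ln(0.14) = 0.407 s.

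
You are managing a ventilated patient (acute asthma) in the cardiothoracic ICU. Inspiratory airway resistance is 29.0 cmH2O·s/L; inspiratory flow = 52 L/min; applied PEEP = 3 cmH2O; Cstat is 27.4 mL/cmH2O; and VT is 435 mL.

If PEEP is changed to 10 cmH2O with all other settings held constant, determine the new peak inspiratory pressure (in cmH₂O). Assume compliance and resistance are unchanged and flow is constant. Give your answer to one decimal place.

51.0

Flow: 52 L/min ÷ 60 = 0.8667 L/s.
PIP = Vt/C + R·V̇ + PEEP (constant-flow equation of motion).
Only the baseline term changes: ΔPIP = ΔPEEP = 10 − 3 = 7.0 cmH2O.
Original PIP = 435/27.4 + 29.0×0.8667 + 3 = 44.01 cmH2O; new PIP = 44.01 + (7.0) = 51.01 cmH2O.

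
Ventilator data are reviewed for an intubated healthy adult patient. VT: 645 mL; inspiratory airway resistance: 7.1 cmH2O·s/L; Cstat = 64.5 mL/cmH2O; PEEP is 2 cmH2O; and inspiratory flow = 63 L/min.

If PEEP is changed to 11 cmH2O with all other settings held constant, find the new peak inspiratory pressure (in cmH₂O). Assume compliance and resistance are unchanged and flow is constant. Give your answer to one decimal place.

Flow: 63 L/min ÷ 60 = 1.05 L/s.
PIP = Vt/C + R·V̇ + PEEP (constant-flow equation of motion).
Only the baseline term changes: ΔPIP = ΔPEEP = 11 − 2 = 9.0 cmH2O.
Original PIP = 645/64.5 + 7.1×1.05 + 2 = 19.455 cmH2O; new PIP = 19.455 + (9.0) = 28.455 cmH2O.

28.5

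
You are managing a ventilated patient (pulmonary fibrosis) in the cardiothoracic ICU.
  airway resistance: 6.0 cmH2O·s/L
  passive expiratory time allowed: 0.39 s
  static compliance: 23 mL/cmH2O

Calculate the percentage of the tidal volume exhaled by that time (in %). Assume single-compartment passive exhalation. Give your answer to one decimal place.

τ = R × C = 6.0 × 23 mL/cmH2O = 6.0 × 0.023 L/cmH2O = 0.138 s.
Passive exhalation: V(t)/V₀ = e^(−t/τ) = e^(−0.39/0.138) = 0.05924.
Fraction exhaled = 1 − 0.05924 = 0.9408 → 94.08%.

94.1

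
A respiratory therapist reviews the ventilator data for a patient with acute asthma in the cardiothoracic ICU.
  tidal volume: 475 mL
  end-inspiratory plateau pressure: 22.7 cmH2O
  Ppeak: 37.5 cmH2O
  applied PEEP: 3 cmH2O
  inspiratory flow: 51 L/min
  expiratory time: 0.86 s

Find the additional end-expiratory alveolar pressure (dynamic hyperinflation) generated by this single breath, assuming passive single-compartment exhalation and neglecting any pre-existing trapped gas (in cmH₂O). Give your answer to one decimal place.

2.5

Flow: 51 L/min ÷ 60 = 0.85 L/s.
R = (PIP − Pplat)/V̇ = (37.5 − 22.7) / 0.85 = 14.8/0.85 = 17.412 cmH2O·s/L.
C = Vt/(Pplat − PEEP) = 475.0 / (22.7 − 3) = 475.0/19.7 = 24.112 mL/cmH2O.
τ = R × C = 17.412 × 0.02411 L/cmH2O = 0.4198 s.
Fraction remaining = e^(−Te/τ) = e^(−0.86/0.4198) = 0.1289; trapped volume = 475.0 × 0.1289 = 61.228 mL.
Additional alveolar pressure from trapping ≈ V_trapped / C = 61.228 / 24.112 = 2.539 cmH2O.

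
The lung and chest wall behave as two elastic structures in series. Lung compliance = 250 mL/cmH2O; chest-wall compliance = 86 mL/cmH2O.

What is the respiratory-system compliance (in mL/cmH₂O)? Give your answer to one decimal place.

64.0

Lung and chest wall are elastances in series: 1/Crs = 1/CL + 1/Ccw.
1/Crs = 1/250 + 1/86 = 0.01563.
Crs = 63.98 mL/cmH2O.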